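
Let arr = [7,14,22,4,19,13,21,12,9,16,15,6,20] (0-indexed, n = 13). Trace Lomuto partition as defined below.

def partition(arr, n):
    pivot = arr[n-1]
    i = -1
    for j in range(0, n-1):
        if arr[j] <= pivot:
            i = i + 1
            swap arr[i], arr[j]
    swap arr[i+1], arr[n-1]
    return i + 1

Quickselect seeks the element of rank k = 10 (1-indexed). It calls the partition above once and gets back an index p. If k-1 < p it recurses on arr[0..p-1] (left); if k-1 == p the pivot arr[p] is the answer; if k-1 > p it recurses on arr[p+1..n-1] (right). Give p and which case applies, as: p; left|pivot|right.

10; left

pivot = arr[12] = 20; i = -1
j=0: arr[0]=7 ≤ 20 → i=0, swap arr[0],arr[0] (no change) → [7,14,22,4,19,13,21,12,9,16,15,6,20]
j=1: arr[1]=14 ≤ 20 → i=1, swap arr[1],arr[1] (no change) → [7,14,22,4,19,13,21,12,9,16,15,6,20]
j=2: arr[2]=22 > 20 → no swap
j=3: arr[3]=4 ≤ 20 → i=2, swap arr[2],arr[3] → [7,14,4,22,19,13,21,12,9,16,15,6,20]
j=4: arr[4]=19 ≤ 20 → i=3, swap arr[3],arr[4] → [7,14,4,19,22,13,21,12,9,16,15,6,20]
j=5: arr[5]=13 ≤ 20 → i=4, swap arr[4],arr[5] → [7,14,4,19,13,22,21,12,9,16,15,6,20]
j=6: arr[6]=21 > 20 → no swap
j=7: arr[7]=12 ≤ 20 → i=5, swap arr[5],arr[7] → [7,14,4,19,13,12,21,22,9,16,15,6,20]
j=8: arr[8]=9 ≤ 20 → i=6, swap arr[6],arr[8] → [7,14,4,19,13,12,9,22,21,16,15,6,20]
j=9: arr[9]=16 ≤ 20 → i=7, swap arr[7],arr[9] → [7,14,4,19,13,12,9,16,21,22,15,6,20]
j=10: arr[10]=15 ≤ 20 → i=8, swap arr[8],arr[10] → [7,14,4,19,13,12,9,16,15,22,21,6,20]
j=11: arr[11]=6 ≤ 20 → i=9, swap arr[9],arr[11] → [7,14,4,19,13,12,9,16,15,6,21,22,20]
final swap arr[10],arr[12] → [7,14,4,19,13,12,9,16,15,6,20,22,21]; return 10
p = 10; k-1 = 9 < 10 ⇒ left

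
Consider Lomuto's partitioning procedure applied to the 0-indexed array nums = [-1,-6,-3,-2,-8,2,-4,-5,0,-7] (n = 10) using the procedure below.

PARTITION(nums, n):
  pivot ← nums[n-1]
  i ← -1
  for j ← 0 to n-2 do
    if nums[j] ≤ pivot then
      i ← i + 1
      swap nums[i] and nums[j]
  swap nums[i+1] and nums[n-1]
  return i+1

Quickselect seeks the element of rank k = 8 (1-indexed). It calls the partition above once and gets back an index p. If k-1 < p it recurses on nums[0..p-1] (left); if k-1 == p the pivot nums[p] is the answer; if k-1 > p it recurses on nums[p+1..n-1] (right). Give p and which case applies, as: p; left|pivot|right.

1; right

pivot=-7, i=-1
j=0: -1>-7, skip
j=1: -6>-7, skip
j=2: -3>-7, skip
j=3: -2>-7, skip
j=4: -8≤-7, i=0, swap(0,4) ⇒ [-8,-6,-3,-2,-1,2,-4,-5,0,-7]
j=5: 2>-7, skip
j=6: -4>-7, skip
j=7: -5>-7, skip
j=8: 0>-7, skip
swap(1,9) ⇒ [-8,-7,-3,-2,-1,2,-4,-5,0,-6]; return 1
p = 1; k-1 = 7 > 1 ⇒ right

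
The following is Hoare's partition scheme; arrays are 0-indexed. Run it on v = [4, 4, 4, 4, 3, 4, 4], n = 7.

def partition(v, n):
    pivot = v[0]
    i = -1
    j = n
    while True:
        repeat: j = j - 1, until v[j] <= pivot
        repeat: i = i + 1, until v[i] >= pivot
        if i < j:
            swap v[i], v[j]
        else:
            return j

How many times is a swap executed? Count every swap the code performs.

pivot = v[0] = 4; i = -1, j = 7
j→6 (v[6]=4≤4), i→0 (v[0]=4≥4); i<j, swap → [4, 4, 4, 4, 3, 4, 4]
j→5 (v[5]=4≤4), i→1 (v[1]=4≥4); i<j, swap → [4, 4, 4, 4, 3, 4, 4]
j→4 (v[4]=3≤4), i→2 (v[2]=4≥4); i<j, swap → [4, 4, 3, 4, 4, 4, 4]
j→3, i→3; i≥j, return j=3. v = [4, 4, 3, 4, 4, 4, 4]

3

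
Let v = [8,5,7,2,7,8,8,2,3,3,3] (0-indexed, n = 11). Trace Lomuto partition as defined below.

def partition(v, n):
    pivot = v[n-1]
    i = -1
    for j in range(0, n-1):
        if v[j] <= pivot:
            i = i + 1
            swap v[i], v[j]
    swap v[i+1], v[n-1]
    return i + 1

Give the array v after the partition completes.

[2,2,3,3,3,8,8,5,7,8,7]

pivot = v[10] = 3; i = -1
j=0: v[0]=8 > 3 → no swap
j=1: v[1]=5 > 3 → no swap
j=2: v[2]=7 > 3 → no swap
j=3: v[3]=2 ≤ 3 → i=0, swap v[0],v[3] → [2,5,7,8,7,8,8,2,3,3,3]
j=4: v[4]=7 > 3 → no swap
j=5: v[5]=8 > 3 → no swap
j=6: v[6]=8 > 3 → no swap
j=7: v[7]=2 ≤ 3 → i=1, swap v[1],v[7] → [2,2,7,8,7,8,8,5,3,3,3]
j=8: v[8]=3 ≤ 3 → i=2, swap v[2],v[8] → [2,2,3,8,7,8,8,5,7,3,3]
j=9: v[9]=3 ≤ 3 → i=3, swap v[3],v[9] → [2,2,3,3,7,8,8,5,7,8,3]
final swap v[4],v[10] → [2,2,3,3,3,8,8,5,7,8,7]; return 4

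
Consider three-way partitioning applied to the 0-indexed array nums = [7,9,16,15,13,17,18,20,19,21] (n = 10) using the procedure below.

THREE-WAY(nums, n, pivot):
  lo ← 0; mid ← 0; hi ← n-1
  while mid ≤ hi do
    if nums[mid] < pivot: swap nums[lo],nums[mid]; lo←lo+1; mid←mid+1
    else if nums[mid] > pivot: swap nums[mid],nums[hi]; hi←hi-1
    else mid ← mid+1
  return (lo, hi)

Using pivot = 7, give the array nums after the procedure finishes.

pivot = 7; lo=0, mid=0, hi=9
nums[mid]=7=7: mid=1
nums[mid]=9>7: swap nums[1],nums[9]; hi=8 → [7,21,16,15,13,17,18,20,19,9]
nums[mid]=21>7: swap nums[1],nums[8]; hi=7 → [7,19,16,15,13,17,18,20,21,9]
nums[mid]=19>7: swap nums[1],nums[7]; hi=6 → [7,20,16,15,13,17,18,19,21,9]
nums[mid]=20>7: swap nums[1],nums[6]; hi=5 → [7,18,16,15,13,17,20,19,21,9]
nums[mid]=18>7: swap nums[1],nums[5]; hi=4 → [7,17,16,15,13,18,20,19,21,9]
nums[mid]=17>7: swap nums[1],nums[4]; hi=3 → [7,13,16,15,17,18,20,19,21,9]
nums[mid]=13>7: swap nums[1],nums[3]; hi=2 → [7,15,16,13,17,18,20,19,21,9]
nums[mid]=15>7: swap nums[1],nums[2]; hi=1 → [7,16,15,13,17,18,20,19,21,9]
nums[mid]=16>7: swap nums[1],nums[1]; hi=0 → [7,16,15,13,17,18,20,19,21,9]
end: lo=0, hi=0; nums = [7,16,15,13,17,18,20,19,21,9]

[7,16,15,13,17,18,20,19,21,9]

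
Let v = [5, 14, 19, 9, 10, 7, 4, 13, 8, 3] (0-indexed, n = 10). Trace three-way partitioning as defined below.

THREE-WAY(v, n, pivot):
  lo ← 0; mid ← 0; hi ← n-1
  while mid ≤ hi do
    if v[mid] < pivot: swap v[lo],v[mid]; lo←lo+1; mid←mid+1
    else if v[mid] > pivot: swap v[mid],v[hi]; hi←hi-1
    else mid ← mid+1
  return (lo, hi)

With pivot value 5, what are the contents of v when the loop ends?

pivot = 5; lo=0, mid=0, hi=9
v[mid]=5=5: mid=1
v[mid]=14>5: swap v[1],v[9]; hi=8 → [5, 3, 19, 9, 10, 7, 4, 13, 8, 14]
v[mid]=3<5: swap v[0],v[1]; lo=1,mid=2 → [3, 5, 19, 9, 10, 7, 4, 13, 8, 14]
v[mid]=19>5: swap v[2],v[8]; hi=7 → [3, 5, 8, 9, 10, 7, 4, 13, 19, 14]
v[mid]=8>5: swap v[2],v[7]; hi=6 → [3, 5, 13, 9, 10, 7, 4, 8, 19, 14]
v[mid]=13>5: swap v[2],v[6]; hi=5 → [3, 5, 4, 9, 10, 7, 13, 8, 19, 14]
v[mid]=4<5: swap v[1],v[2]; lo=2,mid=3 → [3, 4, 5, 9, 10, 7, 13, 8, 19, 14]
v[mid]=9>5: swap v[3],v[5]; hi=4 → [3, 4, 5, 7, 10, 9, 13, 8, 19, 14]
v[mid]=7>5: swap v[3],v[4]; hi=3 → [3, 4, 5, 10, 7, 9, 13, 8, 19, 14]
v[mid]=10>5: swap v[3],v[3]; hi=2 → [3, 4, 5, 10, 7, 9, 13, 8, 19, 14]
end: lo=2, hi=2; v = [3, 4, 5, 10, 7, 9, 13, 8, 19, 14]

[3, 4, 5, 10, 7, 9, 13, 8, 19, 14]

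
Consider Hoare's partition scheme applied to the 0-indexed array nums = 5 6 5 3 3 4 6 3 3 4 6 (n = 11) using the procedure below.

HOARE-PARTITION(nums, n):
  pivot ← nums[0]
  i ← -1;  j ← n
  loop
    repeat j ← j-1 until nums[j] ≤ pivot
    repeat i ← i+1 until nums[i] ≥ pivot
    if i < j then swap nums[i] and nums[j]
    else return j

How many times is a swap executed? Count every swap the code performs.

3

pivot = nums[0] = 5; i = -1, j = 11
j→9 (nums[9]=4≤5), i→0 (nums[0]=5≥5); i<j, swap → 4 6 5 3 3 4 6 3 3 5 6
j→8 (nums[8]=3≤5), i→1 (nums[1]=6≥5); i<j, swap → 4 3 5 3 3 4 6 3 6 5 6
j→7 (nums[7]=3≤5), i→2 (nums[2]=5≥5); i<j, swap → 4 3 3 3 3 4 6 5 6 5 6
j→5, i→6; i≥j, return j=5. nums = 4 3 3 3 3 4 6 5 6 5 6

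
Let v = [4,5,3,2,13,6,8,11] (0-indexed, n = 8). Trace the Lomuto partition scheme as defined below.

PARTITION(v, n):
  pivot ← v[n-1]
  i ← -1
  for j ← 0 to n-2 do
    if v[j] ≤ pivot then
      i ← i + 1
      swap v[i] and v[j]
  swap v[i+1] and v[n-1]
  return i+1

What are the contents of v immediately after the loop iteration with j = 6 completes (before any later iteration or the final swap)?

[4,5,3,2,6,8,13,11]

pivot=11, i=-1
j=0: 4≤11, i=0, swap(0,0) ⇒ [4,5,3,2,13,6,8,11]
j=1: 5≤11, i=1, swap(1,1) ⇒ [4,5,3,2,13,6,8,11]
j=2: 3≤11, i=2, swap(2,2) ⇒ [4,5,3,2,13,6,8,11]
j=3: 2≤11, i=3, swap(3,3) ⇒ [4,5,3,2,13,6,8,11]
j=4: 13>11, skip
j=5: 6≤11, i=4, swap(4,5) ⇒ [4,5,3,2,6,13,8,11]
j=6: 8≤11, i=5, swap(5,6) ⇒ [4,5,3,2,6,8,13,11]
(after j=6) v = [4,5,3,2,6,8,13,11]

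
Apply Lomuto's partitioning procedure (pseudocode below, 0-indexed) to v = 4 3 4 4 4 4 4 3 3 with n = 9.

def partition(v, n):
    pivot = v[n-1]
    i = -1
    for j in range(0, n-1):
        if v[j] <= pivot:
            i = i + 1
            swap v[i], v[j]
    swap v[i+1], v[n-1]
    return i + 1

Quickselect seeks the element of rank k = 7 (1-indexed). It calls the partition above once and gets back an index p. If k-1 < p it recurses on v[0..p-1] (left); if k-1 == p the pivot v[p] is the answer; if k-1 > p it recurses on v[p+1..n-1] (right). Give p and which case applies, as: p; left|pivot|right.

2; right

pivot=3, i=-1
j=0: 4>3, skip
j=1: 3≤3, i=0, swap(0,1) ⇒ 3 4 4 4 4 4 4 3 3
j=2: 4>3, skip
j=3: 4>3, skip
j=4: 4>3, skip
j=5: 4>3, skip
j=6: 4>3, skip
j=7: 3≤3, i=1, swap(1,7) ⇒ 3 3 4 4 4 4 4 4 3
swap(2,8) ⇒ 3 3 3 4 4 4 4 4 4; return 2
p = 2; k-1 = 6 > 2 ⇒ right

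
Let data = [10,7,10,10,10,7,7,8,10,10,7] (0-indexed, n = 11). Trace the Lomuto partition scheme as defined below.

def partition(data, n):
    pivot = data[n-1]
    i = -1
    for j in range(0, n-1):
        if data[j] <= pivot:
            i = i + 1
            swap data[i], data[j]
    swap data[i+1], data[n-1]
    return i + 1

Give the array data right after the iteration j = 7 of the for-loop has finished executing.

pivot=7, i=-1
j=0: 10>7, skip
j=1: 7≤7, i=0, swap(0,1) ⇒ [7,10,10,10,10,7,7,8,10,10,7]
j=2: 10>7, skip
j=3: 10>7, skip
j=4: 10>7, skip
j=5: 7≤7, i=1, swap(1,5) ⇒ [7,7,10,10,10,10,7,8,10,10,7]
j=6: 7≤7, i=2, swap(2,6) ⇒ [7,7,7,10,10,10,10,8,10,10,7]
j=7: 8>7, skip
(after j=7) data = [7,7,7,10,10,10,10,8,10,10,7]

[7,7,7,10,10,10,10,8,10,10,7]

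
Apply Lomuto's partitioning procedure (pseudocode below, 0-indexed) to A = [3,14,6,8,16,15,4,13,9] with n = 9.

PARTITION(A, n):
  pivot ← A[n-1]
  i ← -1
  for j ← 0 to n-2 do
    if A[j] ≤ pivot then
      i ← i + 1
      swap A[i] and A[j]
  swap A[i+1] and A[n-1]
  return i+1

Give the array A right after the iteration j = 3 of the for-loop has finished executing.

pivot=9, i=-1
j=0: 3≤9, i=0, swap(0,0) ⇒ [3,14,6,8,16,15,4,13,9]
j=1: 14>9, skip
j=2: 6≤9, i=1, swap(1,2) ⇒ [3,6,14,8,16,15,4,13,9]
j=3: 8≤9, i=2, swap(2,3) ⇒ [3,6,8,14,16,15,4,13,9]
(after j=3) A = [3,6,8,14,16,15,4,13,9]

[3,6,8,14,16,15,4,13,9]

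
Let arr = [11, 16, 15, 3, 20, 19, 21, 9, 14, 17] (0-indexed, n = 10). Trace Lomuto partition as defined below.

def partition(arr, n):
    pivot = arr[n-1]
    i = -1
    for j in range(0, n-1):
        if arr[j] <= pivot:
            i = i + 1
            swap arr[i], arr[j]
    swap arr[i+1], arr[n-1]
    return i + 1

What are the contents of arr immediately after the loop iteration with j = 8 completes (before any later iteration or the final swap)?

[11, 16, 15, 3, 9, 14, 21, 20, 19, 17]

pivot=17, i=-1
j=0: 11≤17, i=0, swap(0,0) ⇒ [11, 16, 15, 3, 20, 19, 21, 9, 14, 17]
j=1: 16≤17, i=1, swap(1,1) ⇒ [11, 16, 15, 3, 20, 19, 21, 9, 14, 17]
j=2: 15≤17, i=2, swap(2,2) ⇒ [11, 16, 15, 3, 20, 19, 21, 9, 14, 17]
j=3: 3≤17, i=3, swap(3,3) ⇒ [11, 16, 15, 3, 20, 19, 21, 9, 14, 17]
j=4: 20>17, skip
j=5: 19>17, skip
j=6: 21>17, skip
j=7: 9≤17, i=4, swap(4,7) ⇒ [11, 16, 15, 3, 9, 19, 21, 20, 14, 17]
j=8: 14≤17, i=5, swap(5,8) ⇒ [11, 16, 15, 3, 9, 14, 21, 20, 19, 17]
(after j=8) arr = [11, 16, 15, 3, 9, 14, 21, 20, 19, 17]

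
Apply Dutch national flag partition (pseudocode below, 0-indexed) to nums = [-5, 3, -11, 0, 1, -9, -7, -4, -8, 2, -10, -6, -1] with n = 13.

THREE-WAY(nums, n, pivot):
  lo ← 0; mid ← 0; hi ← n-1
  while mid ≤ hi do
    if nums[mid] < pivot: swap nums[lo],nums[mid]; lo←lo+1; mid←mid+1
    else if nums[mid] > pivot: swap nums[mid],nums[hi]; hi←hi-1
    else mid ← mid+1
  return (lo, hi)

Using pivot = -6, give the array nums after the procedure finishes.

lo=0 mid=0 hi=12
-5>-6: swap(0,12), hi=11 ⇒ [-1, 3, -11, 0, 1, -9, -7, -4, -8, 2, -10, -6, -5]
-1>-6: swap(0,11), hi=10 ⇒ [-6, 3, -11, 0, 1, -9, -7, -4, -8, 2, -10, -1, -5]
-6=-6: mid=1
3>-6: swap(1,10), hi=9 ⇒ [-6, -10, -11, 0, 1, -9, -7, -4, -8, 2, 3, -1, -5]
-10<-6: swap(0,1), lo=1 mid=2 ⇒ [-10, -6, -11, 0, 1, -9, -7, -4, -8, 2, 3, -1, -5]
-11<-6: swap(1,2), lo=2 mid=3 ⇒ [-10, -11, -6, 0, 1, -9, -7, -4, -8, 2, 3, -1, -5]
0>-6: swap(3,9), hi=8 ⇒ [-10, -11, -6, 2, 1, -9, -7, -4, -8, 0, 3, -1, -5]
2>-6: swap(3,8), hi=7 ⇒ [-10, -11, -6, -8, 1, -9, -7, -4, 2, 0, 3, -1, -5]
-8<-6: swap(2,3), lo=3 mid=4 ⇒ [-10, -11, -8, -6, 1, -9, -7, -4, 2, 0, 3, -1, -5]
1>-6: swap(4,7), hi=6 ⇒ [-10, -11, -8, -6, -4, -9, -7, 1, 2, 0, 3, -1, -5]
-4>-6: swap(4,6), hi=5 ⇒ [-10, -11, -8, -6, -7, -9, -4, 1, 2, 0, 3, -1, -5]
-7<-6: swap(3,4), lo=4 mid=5 ⇒ [-10, -11, -8, -7, -6, -9, -4, 1, 2, 0, 3, -1, -5]
-9<-6: swap(4,5), lo=5 mid=6 ⇒ [-10, -11, -8, -7, -9, -6, -4, 1, 2, 0, 3, -1, -5]
done. lo=5 hi=5; nums=[-10, -11, -8, -7, -9, -6, -4, 1, 2, 0, 3, -1, -5]

[-10, -11, -8, -7, -9, -6, -4, 1, 2, 0, 3, -1, -5]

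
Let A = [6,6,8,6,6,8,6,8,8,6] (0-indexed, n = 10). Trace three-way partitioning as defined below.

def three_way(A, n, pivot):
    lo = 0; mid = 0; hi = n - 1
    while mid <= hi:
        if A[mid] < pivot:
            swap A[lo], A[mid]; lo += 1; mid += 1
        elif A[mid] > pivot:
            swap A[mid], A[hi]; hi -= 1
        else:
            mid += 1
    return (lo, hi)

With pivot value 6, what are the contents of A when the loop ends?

[6,6,6,6,6,6,8,8,8,8]

pivot = 6; lo=0, mid=0, hi=9
A[mid]=6=6: mid=1
A[mid]=6=6: mid=2
A[mid]=8>6: swap A[2],A[9]; hi=8 → [6,6,6,6,6,8,6,8,8,8]
A[mid]=6=6: mid=3
A[mid]=6=6: mid=4
A[mid]=6=6: mid=5
A[mid]=8>6: swap A[5],A[8]; hi=7 → [6,6,6,6,6,8,6,8,8,8]
A[mid]=8>6: swap A[5],A[7]; hi=6 → [6,6,6,6,6,8,6,8,8,8]
A[mid]=8>6: swap A[5],A[6]; hi=5 → [6,6,6,6,6,6,8,8,8,8]
A[mid]=6=6: mid=6
end: lo=0, hi=5; A = [6,6,6,6,6,6,8,8,8,8]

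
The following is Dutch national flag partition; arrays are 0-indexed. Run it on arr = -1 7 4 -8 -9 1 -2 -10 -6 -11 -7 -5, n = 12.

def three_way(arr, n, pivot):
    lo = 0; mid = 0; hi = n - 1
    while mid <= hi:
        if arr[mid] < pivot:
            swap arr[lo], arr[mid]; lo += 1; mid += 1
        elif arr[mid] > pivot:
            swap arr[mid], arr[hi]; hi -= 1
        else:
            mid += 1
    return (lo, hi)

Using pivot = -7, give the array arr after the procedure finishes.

-11 -10 -8 -9 -7 -2 1 -6 4 7 -5 -1

lo=0 mid=0 hi=11
-1>-7: swap(0,11), hi=10 ⇒ -5 7 4 -8 -9 1 -2 -10 -6 -11 -7 -1
-5>-7: swap(0,10), hi=9 ⇒ -7 7 4 -8 -9 1 -2 -10 -6 -11 -5 -1
-7=-7: mid=1
7>-7: swap(1,9), hi=8 ⇒ -7 -11 4 -8 -9 1 -2 -10 -6 7 -5 -1
-11<-7: swap(0,1), lo=1 mid=2 ⇒ -11 -7 4 -8 -9 1 -2 -10 -6 7 -5 -1
4>-7: swap(2,8), hi=7 ⇒ -11 -7 -6 -8 -9 1 -2 -10 4 7 -5 -1
-6>-7: swap(2,7), hi=6 ⇒ -11 -7 -10 -8 -9 1 -2 -6 4 7 -5 -1
-10<-7: swap(1,2), lo=2 mid=3 ⇒ -11 -10 -7 -8 -9 1 -2 -6 4 7 -5 -1
-8<-7: swap(2,3), lo=3 mid=4 ⇒ -11 -10 -8 -7 -9 1 -2 -6 4 7 -5 -1
-9<-7: swap(3,4), lo=4 mid=5 ⇒ -11 -10 -8 -9 -7 1 -2 -6 4 7 -5 -1
1>-7: swap(5,6), hi=5 ⇒ -11 -10 -8 -9 -7 -2 1 -6 4 7 -5 -1
-2>-7: swap(5,5), hi=4 ⇒ -11 -10 -8 -9 -7 -2 1 -6 4 7 -5 -1
done. lo=4 hi=4; arr=-11 -10 -8 -9 -7 -2 1 -6 4 7 -5 -1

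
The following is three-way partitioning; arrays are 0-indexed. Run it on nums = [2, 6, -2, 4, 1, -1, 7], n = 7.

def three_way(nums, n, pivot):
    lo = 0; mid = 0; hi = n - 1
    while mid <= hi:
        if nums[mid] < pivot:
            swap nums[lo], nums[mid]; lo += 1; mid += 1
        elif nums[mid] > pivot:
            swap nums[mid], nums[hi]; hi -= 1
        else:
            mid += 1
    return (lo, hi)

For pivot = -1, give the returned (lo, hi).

pivot = -1; lo=0, mid=0, hi=6
nums[mid]=2>-1: swap nums[0],nums[6]; hi=5 → [7, 6, -2, 4, 1, -1, 2]
nums[mid]=7>-1: swap nums[0],nums[5]; hi=4 → [-1, 6, -2, 4, 1, 7, 2]
nums[mid]=-1=-1: mid=1
nums[mid]=6>-1: swap nums[1],nums[4]; hi=3 → [-1, 1, -2, 4, 6, 7, 2]
nums[mid]=1>-1: swap nums[1],nums[3]; hi=2 → [-1, 4, -2, 1, 6, 7, 2]
nums[mid]=4>-1: swap nums[1],nums[2]; hi=1 → [-1, -2, 4, 1, 6, 7, 2]
nums[mid]=-2<-1: swap nums[0],nums[1]; lo=1,mid=2 → [-2, -1, 4, 1, 6, 7, 2]
end: lo=1, hi=1; nums = [-2, -1, 4, 1, 6, 7, 2]

(1, 1)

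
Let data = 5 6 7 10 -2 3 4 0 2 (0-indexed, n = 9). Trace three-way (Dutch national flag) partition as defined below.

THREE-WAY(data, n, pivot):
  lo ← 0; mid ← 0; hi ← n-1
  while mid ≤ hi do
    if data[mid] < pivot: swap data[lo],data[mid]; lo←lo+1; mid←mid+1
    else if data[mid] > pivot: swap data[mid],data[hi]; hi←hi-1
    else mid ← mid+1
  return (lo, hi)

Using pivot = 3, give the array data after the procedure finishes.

2 0 -2 3 10 4 7 6 5

lo=0 mid=0 hi=8
5>3: swap(0,8), hi=7 ⇒ 2 6 7 10 -2 3 4 0 5
2<3: swap(0,0), lo=1 mid=1 ⇒ 2 6 7 10 -2 3 4 0 5
6>3: swap(1,7), hi=6 ⇒ 2 0 7 10 -2 3 4 6 5
0<3: swap(1,1), lo=2 mid=2 ⇒ 2 0 7 10 -2 3 4 6 5
7>3: swap(2,6), hi=5 ⇒ 2 0 4 10 -2 3 7 6 5
4>3: swap(2,5), hi=4 ⇒ 2 0 3 10 -2 4 7 6 5
3=3: mid=3
10>3: swap(3,4), hi=3 ⇒ 2 0 3 -2 10 4 7 6 5
-2<3: swap(2,3), lo=3 mid=4 ⇒ 2 0 -2 3 10 4 7 6 5
done. lo=3 hi=3; data=2 0 -2 3 10 4 7 6 5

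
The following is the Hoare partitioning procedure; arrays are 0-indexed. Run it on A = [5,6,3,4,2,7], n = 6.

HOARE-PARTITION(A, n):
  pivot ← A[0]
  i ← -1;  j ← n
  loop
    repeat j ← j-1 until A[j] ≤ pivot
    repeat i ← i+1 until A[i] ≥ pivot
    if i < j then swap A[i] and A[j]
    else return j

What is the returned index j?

2

pivot = A[0] = 5; i = -1, j = 6
j→4 (A[4]=2≤5), i→0 (A[0]=5≥5); i<j, swap → [2,6,3,4,5,7]
j→3 (A[3]=4≤5), i→1 (A[1]=6≥5); i<j, swap → [2,4,3,6,5,7]
j→2, i→3; i≥j, return j=2. A = [2,4,3,6,5,7]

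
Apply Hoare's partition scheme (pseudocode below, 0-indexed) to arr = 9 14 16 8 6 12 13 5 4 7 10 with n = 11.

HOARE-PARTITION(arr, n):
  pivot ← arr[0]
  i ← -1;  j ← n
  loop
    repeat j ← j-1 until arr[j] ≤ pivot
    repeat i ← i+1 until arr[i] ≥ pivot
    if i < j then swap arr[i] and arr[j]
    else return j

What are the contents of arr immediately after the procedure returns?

pivot=9
j stops at 9 (7), i stops at 0 (9); swap ⇒ 7 14 16 8 6 12 13 5 4 9 10
j stops at 8 (4), i stops at 1 (14); swap ⇒ 7 4 16 8 6 12 13 5 14 9 10
j stops at 7 (5), i stops at 2 (16); swap ⇒ 7 4 5 8 6 12 13 16 14 9 10
j stops at 4, i stops at 5; i≥j ⇒ return 4. arr=7 4 5 8 6 12 13 16 14 9 10

7 4 5 8 6 12 13 16 14 9 10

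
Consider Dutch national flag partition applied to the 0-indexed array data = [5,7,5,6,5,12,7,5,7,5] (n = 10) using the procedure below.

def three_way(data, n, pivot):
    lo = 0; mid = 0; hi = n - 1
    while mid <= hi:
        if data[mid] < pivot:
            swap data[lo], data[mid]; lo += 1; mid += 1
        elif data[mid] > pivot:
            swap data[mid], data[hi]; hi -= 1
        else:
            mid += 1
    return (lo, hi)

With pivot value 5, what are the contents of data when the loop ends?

[5,5,5,5,5,7,12,7,6,7]

lo=0 mid=0 hi=9
5=5: mid=1
7>5: swap(1,9), hi=8 ⇒ [5,5,5,6,5,12,7,5,7,7]
5=5: mid=2
5=5: mid=3
6>5: swap(3,8), hi=7 ⇒ [5,5,5,7,5,12,7,5,6,7]
7>5: swap(3,7), hi=6 ⇒ [5,5,5,5,5,12,7,7,6,7]
5=5: mid=4
5=5: mid=5
12>5: swap(5,6), hi=5 ⇒ [5,5,5,5,5,7,12,7,6,7]
7>5: swap(5,5), hi=4 ⇒ [5,5,5,5,5,7,12,7,6,7]
done. lo=0 hi=4; data=[5,5,5,5,5,7,12,7,6,7]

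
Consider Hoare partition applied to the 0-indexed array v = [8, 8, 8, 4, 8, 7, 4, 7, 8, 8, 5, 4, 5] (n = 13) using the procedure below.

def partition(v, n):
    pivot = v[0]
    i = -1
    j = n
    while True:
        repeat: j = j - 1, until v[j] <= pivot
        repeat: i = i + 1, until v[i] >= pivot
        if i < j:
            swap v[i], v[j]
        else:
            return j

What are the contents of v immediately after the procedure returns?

pivot=8
j stops at 12 (5), i stops at 0 (8); swap ⇒ [5, 8, 8, 4, 8, 7, 4, 7, 8, 8, 5, 4, 8]
j stops at 11 (4), i stops at 1 (8); swap ⇒ [5, 4, 8, 4, 8, 7, 4, 7, 8, 8, 5, 8, 8]
j stops at 10 (5), i stops at 2 (8); swap ⇒ [5, 4, 5, 4, 8, 7, 4, 7, 8, 8, 8, 8, 8]
j stops at 9 (8), i stops at 4 (8); swap ⇒ [5, 4, 5, 4, 8, 7, 4, 7, 8, 8, 8, 8, 8]
j stops at 8, i stops at 8; i≥j ⇒ return 8. v=[5, 4, 5, 4, 8, 7, 4, 7, 8, 8, 8, 8, 8]

[5, 4, 5, 4, 8, 7, 4, 7, 8, 8, 8, 8, 8]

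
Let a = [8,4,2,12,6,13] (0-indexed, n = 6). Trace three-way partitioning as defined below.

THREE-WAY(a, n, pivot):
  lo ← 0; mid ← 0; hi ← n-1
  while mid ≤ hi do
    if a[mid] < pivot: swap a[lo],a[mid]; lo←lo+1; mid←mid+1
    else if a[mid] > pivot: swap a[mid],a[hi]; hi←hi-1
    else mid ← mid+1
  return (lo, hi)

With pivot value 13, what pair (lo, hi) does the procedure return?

pivot = 13; lo=0, mid=0, hi=5
a[mid]=8<13: swap a[0],a[0]; lo=1,mid=1 → [8,4,2,12,6,13]
a[mid]=4<13: swap a[1],a[1]; lo=2,mid=2 → [8,4,2,12,6,13]
a[mid]=2<13: swap a[2],a[2]; lo=3,mid=3 → [8,4,2,12,6,13]
a[mid]=12<13: swap a[3],a[3]; lo=4,mid=4 → [8,4,2,12,6,13]
a[mid]=6<13: swap a[4],a[4]; lo=5,mid=5 → [8,4,2,12,6,13]
a[mid]=13=13: mid=6
end: lo=5, hi=5; a = [8,4,2,12,6,13]

(5, 5)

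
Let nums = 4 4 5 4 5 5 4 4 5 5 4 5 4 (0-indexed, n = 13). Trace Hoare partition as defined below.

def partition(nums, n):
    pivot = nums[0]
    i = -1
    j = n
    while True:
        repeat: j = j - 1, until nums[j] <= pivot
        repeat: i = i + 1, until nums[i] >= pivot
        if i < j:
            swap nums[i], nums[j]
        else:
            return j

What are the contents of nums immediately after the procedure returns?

4 4 4 4 5 5 4 5 5 5 4 5 4

pivot=4
j stops at 12 (4), i stops at 0 (4); swap ⇒ 4 4 5 4 5 5 4 4 5 5 4 5 4
j stops at 10 (4), i stops at 1 (4); swap ⇒ 4 4 5 4 5 5 4 4 5 5 4 5 4
j stops at 7 (4), i stops at 2 (5); swap ⇒ 4 4 4 4 5 5 4 5 5 5 4 5 4
j stops at 6 (4), i stops at 3 (4); swap ⇒ 4 4 4 4 5 5 4 5 5 5 4 5 4
j stops at 3, i stops at 4; i≥j ⇒ return 3. nums=4 4 4 4 5 5 4 5 5 5 4 5 4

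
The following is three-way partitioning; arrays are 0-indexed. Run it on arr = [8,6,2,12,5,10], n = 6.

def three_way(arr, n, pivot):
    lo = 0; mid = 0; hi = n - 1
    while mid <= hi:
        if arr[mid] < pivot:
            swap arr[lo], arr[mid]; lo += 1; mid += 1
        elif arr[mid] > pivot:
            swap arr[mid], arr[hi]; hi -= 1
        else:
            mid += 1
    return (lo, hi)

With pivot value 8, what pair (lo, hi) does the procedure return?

(3, 3)

pivot = 8; lo=0, mid=0, hi=5
arr[mid]=8=8: mid=1
arr[mid]=6<8: swap arr[0],arr[1]; lo=1,mid=2 → [6,8,2,12,5,10]
arr[mid]=2<8: swap arr[1],arr[2]; lo=2,mid=3 → [6,2,8,12,5,10]
arr[mid]=12>8: swap arr[3],arr[5]; hi=4 → [6,2,8,10,5,12]
arr[mid]=10>8: swap arr[3],arr[4]; hi=3 → [6,2,8,5,10,12]
arr[mid]=5<8: swap arr[2],arr[3]; lo=3,mid=4 → [6,2,5,8,10,12]
end: lo=3, hi=3; arr = [6,2,5,8,10,12]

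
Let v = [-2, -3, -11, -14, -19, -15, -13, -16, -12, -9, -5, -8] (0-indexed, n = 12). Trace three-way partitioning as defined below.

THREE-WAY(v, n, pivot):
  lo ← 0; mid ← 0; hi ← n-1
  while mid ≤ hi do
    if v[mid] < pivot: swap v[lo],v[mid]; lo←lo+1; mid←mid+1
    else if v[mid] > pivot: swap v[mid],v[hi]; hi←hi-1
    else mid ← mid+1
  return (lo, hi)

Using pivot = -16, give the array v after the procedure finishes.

[-19, -16, -14, -11, -15, -13, -3, -12, -9, -5, -8, -2]

pivot = -16; lo=0, mid=0, hi=11
v[mid]=-2>-16: swap v[0],v[11]; hi=10 → [-8, -3, -11, -14, -19, -15, -13, -16, -12, -9, -5, -2]
v[mid]=-8>-16: swap v[0],v[10]; hi=9 → [-5, -3, -11, -14, -19, -15, -13, -16, -12, -9, -8, -2]
v[mid]=-5>-16: swap v[0],v[9]; hi=8 → [-9, -3, -11, -14, -19, -15, -13, -16, -12, -5, -8, -2]
v[mid]=-9>-16: swap v[0],v[8]; hi=7 → [-12, -3, -11, -14, -19, -15, -13, -16, -9, -5, -8, -2]
v[mid]=-12>-16: swap v[0],v[7]; hi=6 → [-16, -3, -11, -14, -19, -15, -13, -12, -9, -5, -8, -2]
v[mid]=-16=-16: mid=1
v[mid]=-3>-16: swap v[1],v[6]; hi=5 → [-16, -13, -11, -14, -19, -15, -3, -12, -9, -5, -8, -2]
v[mid]=-13>-16: swap v[1],v[5]; hi=4 → [-16, -15, -11, -14, -19, -13, -3, -12, -9, -5, -8, -2]
v[mid]=-15>-16: swap v[1],v[4]; hi=3 → [-16, -19, -11, -14, -15, -13, -3, -12, -9, -5, -8, -2]
v[mid]=-19<-16: swap v[0],v[1]; lo=1,mid=2 → [-19, -16, -11, -14, -15, -13, -3, -12, -9, -5, -8, -2]
v[mid]=-11>-16: swap v[2],v[3]; hi=2 → [-19, -16, -14, -11, -15, -13, -3, -12, -9, -5, -8, -2]
v[mid]=-14>-16: swap v[2],v[2]; hi=1 → [-19, -16, -14, -11, -15, -13, -3, -12, -9, -5, -8, -2]
end: lo=1, hi=1; v = [-19, -16, -14, -11, -15, -13, -3, -12, -9, -5, -8, -2]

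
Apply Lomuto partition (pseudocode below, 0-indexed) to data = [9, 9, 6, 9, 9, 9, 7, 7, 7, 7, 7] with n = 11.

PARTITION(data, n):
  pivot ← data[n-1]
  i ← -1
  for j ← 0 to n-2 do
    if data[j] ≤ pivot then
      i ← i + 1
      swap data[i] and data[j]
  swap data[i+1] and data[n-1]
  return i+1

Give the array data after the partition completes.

[6, 7, 7, 7, 7, 7, 9, 9, 9, 9, 9]

pivot = data[10] = 7; i = -1
j=0: data[0]=9 > 7 → no swap
j=1: data[1]=9 > 7 → no swap
j=2: data[2]=6 ≤ 7 → i=0, swap data[0],data[2] → [6, 9, 9, 9, 9, 9, 7, 7, 7, 7, 7]
j=3: data[3]=9 > 7 → no swap
j=4: data[4]=9 > 7 → no swap
j=5: data[5]=9 > 7 → no swap
j=6: data[6]=7 ≤ 7 → i=1, swap data[1],data[6] → [6, 7, 9, 9, 9, 9, 9, 7, 7, 7, 7]
j=7: data[7]=7 ≤ 7 → i=2, swap data[2],data[7] → [6, 7, 7, 9, 9, 9, 9, 9, 7, 7, 7]
j=8: data[8]=7 ≤ 7 → i=3, swap data[3],data[8] → [6, 7, 7, 7, 9, 9, 9, 9, 9, 7, 7]
j=9: data[9]=7 ≤ 7 → i=4, swap data[4],data[9] → [6, 7, 7, 7, 7, 9, 9, 9, 9, 9, 7]
final swap data[5],data[10] → [6, 7, 7, 7, 7, 7, 9, 9, 9, 9, 9]; return 5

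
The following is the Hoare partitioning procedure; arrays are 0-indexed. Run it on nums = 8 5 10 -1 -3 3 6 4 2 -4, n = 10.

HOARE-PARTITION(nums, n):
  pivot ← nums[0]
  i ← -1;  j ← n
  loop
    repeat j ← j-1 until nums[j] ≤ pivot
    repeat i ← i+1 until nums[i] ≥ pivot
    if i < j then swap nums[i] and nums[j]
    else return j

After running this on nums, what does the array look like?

pivot = nums[0] = 8; i = -1, j = 10
j→9 (nums[9]=-4≤8), i→0 (nums[0]=8≥8); i<j, swap → -4 5 10 -1 -3 3 6 4 2 8
j→8 (nums[8]=2≤8), i→2 (nums[2]=10≥8); i<j, swap → -4 5 2 -1 -3 3 6 4 10 8
j→7, i→8; i≥j, return j=7. nums = -4 5 2 -1 -3 3 6 4 10 8

-4 5 2 -1 -3 3 6 4 10 8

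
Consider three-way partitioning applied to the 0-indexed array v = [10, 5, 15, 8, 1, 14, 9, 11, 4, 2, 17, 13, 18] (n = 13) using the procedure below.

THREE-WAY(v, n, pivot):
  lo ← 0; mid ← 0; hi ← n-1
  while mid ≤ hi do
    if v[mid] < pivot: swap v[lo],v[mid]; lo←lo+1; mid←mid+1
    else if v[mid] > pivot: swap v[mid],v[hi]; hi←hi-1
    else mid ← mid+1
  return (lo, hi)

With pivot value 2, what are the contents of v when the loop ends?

[1, 2, 8, 15, 14, 9, 11, 4, 5, 17, 13, 18, 10]

pivot = 2; lo=0, mid=0, hi=12
v[mid]=10>2: swap v[0],v[12]; hi=11 → [18, 5, 15, 8, 1, 14, 9, 11, 4, 2, 17, 13, 10]
v[mid]=18>2: swap v[0],v[11]; hi=10 → [13, 5, 15, 8, 1, 14, 9, 11, 4, 2, 17, 18, 10]
v[mid]=13>2: swap v[0],v[10]; hi=9 → [17, 5, 15, 8, 1, 14, 9, 11, 4, 2, 13, 18, 10]
v[mid]=17>2: swap v[0],v[9]; hi=8 → [2, 5, 15, 8, 1, 14, 9, 11, 4, 17, 13, 18, 10]
v[mid]=2=2: mid=1
v[mid]=5>2: swap v[1],v[8]; hi=7 → [2, 4, 15, 8, 1, 14, 9, 11, 5, 17, 13, 18, 10]
v[mid]=4>2: swap v[1],v[7]; hi=6 → [2, 11, 15, 8, 1, 14, 9, 4, 5, 17, 13, 18, 10]
v[mid]=11>2: swap v[1],v[6]; hi=5 → [2, 9, 15, 8, 1, 14, 11, 4, 5, 17, 13, 18, 10]
v[mid]=9>2: swap v[1],v[5]; hi=4 → [2, 14, 15, 8, 1, 9, 11, 4, 5, 17, 13, 18, 10]
v[mid]=14>2: swap v[1],v[4]; hi=3 → [2, 1, 15, 8, 14, 9, 11, 4, 5, 17, 13, 18, 10]
v[mid]=1<2: swap v[0],v[1]; lo=1,mid=2 → [1, 2, 15, 8, 14, 9, 11, 4, 5, 17, 13, 18, 10]
v[mid]=15>2: swap v[2],v[3]; hi=2 → [1, 2, 8, 15, 14, 9, 11, 4, 5, 17, 13, 18, 10]
v[mid]=8>2: swap v[2],v[2]; hi=1 → [1, 2, 8, 15, 14, 9, 11, 4, 5, 17, 13, 18, 10]
end: lo=1, hi=1; v = [1, 2, 8, 15, 14, 9, 11, 4, 5, 17, 13, 18, 10]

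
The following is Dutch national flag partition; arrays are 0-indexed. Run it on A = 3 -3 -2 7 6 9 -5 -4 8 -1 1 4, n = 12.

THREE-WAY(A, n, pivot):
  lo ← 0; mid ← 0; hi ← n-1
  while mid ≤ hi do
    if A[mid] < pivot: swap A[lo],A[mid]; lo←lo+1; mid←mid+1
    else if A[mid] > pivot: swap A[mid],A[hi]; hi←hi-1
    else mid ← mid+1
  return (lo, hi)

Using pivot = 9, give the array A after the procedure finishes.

pivot = 9; lo=0, mid=0, hi=11
A[mid]=3<9: swap A[0],A[0]; lo=1,mid=1 → 3 -3 -2 7 6 9 -5 -4 8 -1 1 4
A[mid]=-3<9: swap A[1],A[1]; lo=2,mid=2 → 3 -3 -2 7 6 9 -5 -4 8 -1 1 4
A[mid]=-2<9: swap A[2],A[2]; lo=3,mid=3 → 3 -3 -2 7 6 9 -5 -4 8 -1 1 4
A[mid]=7<9: swap A[3],A[3]; lo=4,mid=4 → 3 -3 -2 7 6 9 -5 -4 8 -1 1 4
A[mid]=6<9: swap A[4],A[4]; lo=5,mid=5 → 3 -3 -2 7 6 9 -5 -4 8 -1 1 4
A[mid]=9=9: mid=6
A[mid]=-5<9: swap A[5],A[6]; lo=6,mid=7 → 3 -3 -2 7 6 -5 9 -4 8 -1 1 4
A[mid]=-4<9: swap A[6],A[7]; lo=7,mid=8 → 3 -3 -2 7 6 -5 -4 9 8 -1 1 4
A[mid]=8<9: swap A[7],A[8]; lo=8,mid=9 → 3 -3 -2 7 6 -5 -4 8 9 -1 1 4
A[mid]=-1<9: swap A[8],A[9]; lo=9,mid=10 → 3 -3 -2 7 6 -5 -4 8 -1 9 1 4
A[mid]=1<9: swap A[9],A[10]; lo=10,mid=11 → 3 -3 -2 7 6 -5 -4 8 -1 1 9 4
A[mid]=4<9: swap A[10],A[11]; lo=11,mid=12 → 3 -3 -2 7 6 -5 -4 8 -1 1 4 9
end: lo=11, hi=11; A = 3 -3 -2 7 6 -5 -4 8 -1 1 4 9

3 -3 -2 7 6 -5 -4 8 -1 1 4 9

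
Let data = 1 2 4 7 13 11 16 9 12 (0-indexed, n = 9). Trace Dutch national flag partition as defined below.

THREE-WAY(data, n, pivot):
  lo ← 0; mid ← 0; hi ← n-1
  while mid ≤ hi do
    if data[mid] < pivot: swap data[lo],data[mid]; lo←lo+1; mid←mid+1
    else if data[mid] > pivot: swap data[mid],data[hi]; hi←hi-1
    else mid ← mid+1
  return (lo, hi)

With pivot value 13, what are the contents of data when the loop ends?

lo=0 mid=0 hi=8
1<13: swap(0,0), lo=1 mid=1 ⇒ 1 2 4 7 13 11 16 9 12
2<13: swap(1,1), lo=2 mid=2 ⇒ 1 2 4 7 13 11 16 9 12
4<13: swap(2,2), lo=3 mid=3 ⇒ 1 2 4 7 13 11 16 9 12
7<13: swap(3,3), lo=4 mid=4 ⇒ 1 2 4 7 13 11 16 9 12
13=13: mid=5
11<13: swap(4,5), lo=5 mid=6 ⇒ 1 2 4 7 11 13 16 9 12
16>13: swap(6,8), hi=7 ⇒ 1 2 4 7 11 13 12 9 16
12<13: swap(5,6), lo=6 mid=7 ⇒ 1 2 4 7 11 12 13 9 16
9<13: swap(6,7), lo=7 mid=8 ⇒ 1 2 4 7 11 12 9 13 16
done. lo=7 hi=7; data=1 2 4 7 11 12 9 13 16

1 2 4 7 11 12 9 13 16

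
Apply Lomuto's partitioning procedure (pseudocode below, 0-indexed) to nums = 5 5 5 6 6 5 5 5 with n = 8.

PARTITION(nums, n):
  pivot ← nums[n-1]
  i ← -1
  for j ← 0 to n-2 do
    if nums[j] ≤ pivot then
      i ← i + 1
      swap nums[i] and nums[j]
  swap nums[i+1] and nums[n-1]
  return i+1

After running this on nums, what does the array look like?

pivot=5, i=-1
j=0: 5≤5, i=0, swap(0,0) ⇒ 5 5 5 6 6 5 5 5
j=1: 5≤5, i=1, swap(1,1) ⇒ 5 5 5 6 6 5 5 5
j=2: 5≤5, i=2, swap(2,2) ⇒ 5 5 5 6 6 5 5 5
j=3: 6>5, skip
j=4: 6>5, skip
j=5: 5≤5, i=3, swap(3,5) ⇒ 5 5 5 5 6 6 5 5
j=6: 5≤5, i=4, swap(4,6) ⇒ 5 5 5 5 5 6 6 5
swap(5,7) ⇒ 5 5 5 5 5 5 6 6; return 5

5 5 5 5 5 5 6 6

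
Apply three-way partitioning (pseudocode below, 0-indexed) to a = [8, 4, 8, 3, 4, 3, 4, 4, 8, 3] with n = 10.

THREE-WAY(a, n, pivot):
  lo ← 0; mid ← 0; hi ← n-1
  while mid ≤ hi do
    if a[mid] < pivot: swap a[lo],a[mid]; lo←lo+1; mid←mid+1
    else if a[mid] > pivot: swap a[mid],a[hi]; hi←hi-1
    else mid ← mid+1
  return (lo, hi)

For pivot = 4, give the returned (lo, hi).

(3, 6)

lo=0 mid=0 hi=9
8>4: swap(0,9), hi=8 ⇒ [3, 4, 8, 3, 4, 3, 4, 4, 8, 8]
3<4: swap(0,0), lo=1 mid=1 ⇒ [3, 4, 8, 3, 4, 3, 4, 4, 8, 8]
4=4: mid=2
8>4: swap(2,8), hi=7 ⇒ [3, 4, 8, 3, 4, 3, 4, 4, 8, 8]
8>4: swap(2,7), hi=6 ⇒ [3, 4, 4, 3, 4, 3, 4, 8, 8, 8]
4=4: mid=3
3<4: swap(1,3), lo=2 mid=4 ⇒ [3, 3, 4, 4, 4, 3, 4, 8, 8, 8]
4=4: mid=5
3<4: swap(2,5), lo=3 mid=6 ⇒ [3, 3, 3, 4, 4, 4, 4, 8, 8, 8]
4=4: mid=7
done. lo=3 hi=6; a=[3, 3, 3, 4, 4, 4, 4, 8, 8, 8]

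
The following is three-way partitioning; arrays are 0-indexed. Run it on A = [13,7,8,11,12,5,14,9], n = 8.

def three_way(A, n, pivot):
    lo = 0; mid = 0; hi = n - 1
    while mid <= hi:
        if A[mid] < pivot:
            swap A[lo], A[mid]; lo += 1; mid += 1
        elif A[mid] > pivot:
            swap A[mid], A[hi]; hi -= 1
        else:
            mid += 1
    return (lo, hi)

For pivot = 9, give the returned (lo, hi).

pivot = 9; lo=0, mid=0, hi=7
A[mid]=13>9: swap A[0],A[7]; hi=6 → [9,7,8,11,12,5,14,13]
A[mid]=9=9: mid=1
A[mid]=7<9: swap A[0],A[1]; lo=1,mid=2 → [7,9,8,11,12,5,14,13]
A[mid]=8<9: swap A[1],A[2]; lo=2,mid=3 → [7,8,9,11,12,5,14,13]
A[mid]=11>9: swap A[3],A[6]; hi=5 → [7,8,9,14,12,5,11,13]
A[mid]=14>9: swap A[3],A[5]; hi=4 → [7,8,9,5,12,14,11,13]
A[mid]=5<9: swap A[2],A[3]; lo=3,mid=4 → [7,8,5,9,12,14,11,13]
A[mid]=12>9: swap A[4],A[4]; hi=3 → [7,8,5,9,12,14,11,13]
end: lo=3, hi=3; A = [7,8,5,9,12,14,11,13]

(3, 3)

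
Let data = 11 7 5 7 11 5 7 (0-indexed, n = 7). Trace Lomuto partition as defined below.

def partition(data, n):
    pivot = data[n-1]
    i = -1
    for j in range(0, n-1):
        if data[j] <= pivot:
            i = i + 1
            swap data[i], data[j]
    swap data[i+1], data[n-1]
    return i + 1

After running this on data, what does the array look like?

7 5 7 5 7 11 11

pivot=7, i=-1
j=0: 11>7, skip
j=1: 7≤7, i=0, swap(0,1) ⇒ 7 11 5 7 11 5 7
j=2: 5≤7, i=1, swap(1,2) ⇒ 7 5 11 7 11 5 7
j=3: 7≤7, i=2, swap(2,3) ⇒ 7 5 7 11 11 5 7
j=4: 11>7, skip
j=5: 5≤7, i=3, swap(3,5) ⇒ 7 5 7 5 11 11 7
swap(4,6) ⇒ 7 5 7 5 7 11 11; return 4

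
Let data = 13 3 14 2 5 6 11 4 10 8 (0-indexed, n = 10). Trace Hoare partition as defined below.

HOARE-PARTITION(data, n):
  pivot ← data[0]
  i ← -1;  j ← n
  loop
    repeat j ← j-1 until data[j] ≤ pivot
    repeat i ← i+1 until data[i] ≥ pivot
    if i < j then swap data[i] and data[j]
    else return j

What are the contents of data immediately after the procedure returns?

8 3 10 2 5 6 11 4 14 13

pivot=13
j stops at 9 (8), i stops at 0 (13); swap ⇒ 8 3 14 2 5 6 11 4 10 13
j stops at 8 (10), i stops at 2 (14); swap ⇒ 8 3 10 2 5 6 11 4 14 13
j stops at 7, i stops at 8; i≥j ⇒ return 7. data=8 3 10 2 5 6 11 4 14 13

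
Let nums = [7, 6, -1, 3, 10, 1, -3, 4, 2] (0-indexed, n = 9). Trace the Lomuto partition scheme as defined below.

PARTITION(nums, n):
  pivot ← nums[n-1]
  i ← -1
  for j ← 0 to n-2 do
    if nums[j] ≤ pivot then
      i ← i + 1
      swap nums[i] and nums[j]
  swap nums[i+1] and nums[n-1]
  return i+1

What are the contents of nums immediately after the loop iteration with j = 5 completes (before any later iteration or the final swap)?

pivot = nums[8] = 2; i = -1
j=0: nums[0]=7 > 2 → no swap
j=1: nums[1]=6 > 2 → no swap
j=2: nums[2]=-1 ≤ 2 → i=0, swap nums[0],nums[2] → [-1, 6, 7, 3, 10, 1, -3, 4, 2]
j=3: nums[3]=3 > 2 → no swap
j=4: nums[4]=10 > 2 → no swap
j=5: nums[5]=1 ≤ 2 → i=1, swap nums[1],nums[5] → [-1, 1, 7, 3, 10, 6, -3, 4, 2]
(after j=5) nums = [-1, 1, 7, 3, 10, 6, -3, 4, 2]

[-1, 1, 7, 3, 10, 6, -3, 4, 2]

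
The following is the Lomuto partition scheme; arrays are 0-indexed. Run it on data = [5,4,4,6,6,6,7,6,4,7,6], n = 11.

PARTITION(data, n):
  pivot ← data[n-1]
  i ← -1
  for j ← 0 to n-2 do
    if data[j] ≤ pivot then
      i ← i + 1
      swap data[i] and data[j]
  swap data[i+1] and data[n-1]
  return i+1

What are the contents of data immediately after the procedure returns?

[5,4,4,6,6,6,6,4,6,7,7]

pivot = data[10] = 6; i = -1
j=0: data[0]=5 ≤ 6 → i=0, swap data[0],data[0] (no change) → [5,4,4,6,6,6,7,6,4,7,6]
j=1: data[1]=4 ≤ 6 → i=1, swap data[1],data[1] (no change) → [5,4,4,6,6,6,7,6,4,7,6]
j=2: data[2]=4 ≤ 6 → i=2, swap data[2],data[2] (no change) → [5,4,4,6,6,6,7,6,4,7,6]
j=3: data[3]=6 ≤ 6 → i=3, swap data[3],data[3] (no change) → [5,4,4,6,6,6,7,6,4,7,6]
j=4: data[4]=6 ≤ 6 → i=4, swap data[4],data[4] (no change) → [5,4,4,6,6,6,7,6,4,7,6]
j=5: data[5]=6 ≤ 6 → i=5, swap data[5],data[5] (no change) → [5,4,4,6,6,6,7,6,4,7,6]
j=6: data[6]=7 > 6 → no swap
j=7: data[7]=6 ≤ 6 → i=6, swap data[6],data[7] → [5,4,4,6,6,6,6,7,4,7,6]
j=8: data[8]=4 ≤ 6 → i=7, swap data[7],data[8] → [5,4,4,6,6,6,6,4,7,7,6]
j=9: data[9]=7 > 6 → no swap
final swap data[8],data[10] → [5,4,4,6,6,6,6,4,6,7,7]; return 8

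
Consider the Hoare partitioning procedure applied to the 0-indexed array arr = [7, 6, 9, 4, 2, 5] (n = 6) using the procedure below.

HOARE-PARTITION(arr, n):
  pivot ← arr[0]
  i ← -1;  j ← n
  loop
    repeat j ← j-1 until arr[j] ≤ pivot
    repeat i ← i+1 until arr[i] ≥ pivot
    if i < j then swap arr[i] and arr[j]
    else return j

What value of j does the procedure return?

pivot=7
j stops at 5 (5), i stops at 0 (7); swap ⇒ [5, 6, 9, 4, 2, 7]
j stops at 4 (2), i stops at 2 (9); swap ⇒ [5, 6, 2, 4, 9, 7]
j stops at 3, i stops at 4; i≥j ⇒ return 3. arr=[5, 6, 2, 4, 9, 7]

3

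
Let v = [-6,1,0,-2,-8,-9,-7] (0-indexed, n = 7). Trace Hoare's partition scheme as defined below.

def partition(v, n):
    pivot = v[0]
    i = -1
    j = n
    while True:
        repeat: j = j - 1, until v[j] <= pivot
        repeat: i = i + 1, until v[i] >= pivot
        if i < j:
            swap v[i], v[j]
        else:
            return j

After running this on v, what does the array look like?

[-7,-9,-8,-2,0,1,-6]

pivot=-6
j stops at 6 (-7), i stops at 0 (-6); swap ⇒ [-7,1,0,-2,-8,-9,-6]
j stops at 5 (-9), i stops at 1 (1); swap ⇒ [-7,-9,0,-2,-8,1,-6]
j stops at 4 (-8), i stops at 2 (0); swap ⇒ [-7,-9,-8,-2,0,1,-6]
j stops at 2, i stops at 3; i≥j ⇒ return 2. v=[-7,-9,-8,-2,0,1,-6]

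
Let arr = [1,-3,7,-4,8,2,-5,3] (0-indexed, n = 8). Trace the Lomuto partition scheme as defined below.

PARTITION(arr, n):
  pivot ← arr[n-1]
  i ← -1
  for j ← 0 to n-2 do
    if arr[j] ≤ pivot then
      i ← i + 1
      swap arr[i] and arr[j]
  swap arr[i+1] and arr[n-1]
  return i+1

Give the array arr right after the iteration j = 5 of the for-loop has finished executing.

[1,-3,-4,2,8,7,-5,3]

pivot = arr[7] = 3; i = -1
j=0: arr[0]=1 ≤ 3 → i=0, swap arr[0],arr[0] (no change) → [1,-3,7,-4,8,2,-5,3]
j=1: arr[1]=-3 ≤ 3 → i=1, swap arr[1],arr[1] (no change) → [1,-3,7,-4,8,2,-5,3]
j=2: arr[2]=7 > 3 → no swap
j=3: arr[3]=-4 ≤ 3 → i=2, swap arr[2],arr[3] → [1,-3,-4,7,8,2,-5,3]
j=4: arr[4]=8 > 3 → no swap
j=5: arr[5]=2 ≤ 3 → i=3, swap arr[3],arr[5] → [1,-3,-4,2,8,7,-5,3]
(after j=5) arr = [1,-3,-4,2,8,7,-5,3]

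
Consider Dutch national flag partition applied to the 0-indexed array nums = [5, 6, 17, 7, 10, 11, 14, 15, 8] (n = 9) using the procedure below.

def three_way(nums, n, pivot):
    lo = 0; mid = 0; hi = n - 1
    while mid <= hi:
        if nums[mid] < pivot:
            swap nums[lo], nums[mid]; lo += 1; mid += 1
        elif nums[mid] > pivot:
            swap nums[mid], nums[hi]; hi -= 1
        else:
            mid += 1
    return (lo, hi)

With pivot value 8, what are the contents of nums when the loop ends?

[5, 6, 7, 8, 11, 14, 15, 10, 17]

pivot = 8; lo=0, mid=0, hi=8
nums[mid]=5<8: swap nums[0],nums[0]; lo=1,mid=1 → [5, 6, 17, 7, 10, 11, 14, 15, 8]
nums[mid]=6<8: swap nums[1],nums[1]; lo=2,mid=2 → [5, 6, 17, 7, 10, 11, 14, 15, 8]
nums[mid]=17>8: swap nums[2],nums[8]; hi=7 → [5, 6, 8, 7, 10, 11, 14, 15, 17]
nums[mid]=8=8: mid=3
nums[mid]=7<8: swap nums[2],nums[3]; lo=3,mid=4 → [5, 6, 7, 8, 10, 11, 14, 15, 17]
nums[mid]=10>8: swap nums[4],nums[7]; hi=6 → [5, 6, 7, 8, 15, 11, 14, 10, 17]
nums[mid]=15>8: swap nums[4],nums[6]; hi=5 → [5, 6, 7, 8, 14, 11, 15, 10, 17]
nums[mid]=14>8: swap nums[4],nums[5]; hi=4 → [5, 6, 7, 8, 11, 14, 15, 10, 17]
nums[mid]=11>8: swap nums[4],nums[4]; hi=3 → [5, 6, 7, 8, 11, 14, 15, 10, 17]
end: lo=3, hi=3; nums = [5, 6, 7, 8, 11, 14, 15, 10, 17]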